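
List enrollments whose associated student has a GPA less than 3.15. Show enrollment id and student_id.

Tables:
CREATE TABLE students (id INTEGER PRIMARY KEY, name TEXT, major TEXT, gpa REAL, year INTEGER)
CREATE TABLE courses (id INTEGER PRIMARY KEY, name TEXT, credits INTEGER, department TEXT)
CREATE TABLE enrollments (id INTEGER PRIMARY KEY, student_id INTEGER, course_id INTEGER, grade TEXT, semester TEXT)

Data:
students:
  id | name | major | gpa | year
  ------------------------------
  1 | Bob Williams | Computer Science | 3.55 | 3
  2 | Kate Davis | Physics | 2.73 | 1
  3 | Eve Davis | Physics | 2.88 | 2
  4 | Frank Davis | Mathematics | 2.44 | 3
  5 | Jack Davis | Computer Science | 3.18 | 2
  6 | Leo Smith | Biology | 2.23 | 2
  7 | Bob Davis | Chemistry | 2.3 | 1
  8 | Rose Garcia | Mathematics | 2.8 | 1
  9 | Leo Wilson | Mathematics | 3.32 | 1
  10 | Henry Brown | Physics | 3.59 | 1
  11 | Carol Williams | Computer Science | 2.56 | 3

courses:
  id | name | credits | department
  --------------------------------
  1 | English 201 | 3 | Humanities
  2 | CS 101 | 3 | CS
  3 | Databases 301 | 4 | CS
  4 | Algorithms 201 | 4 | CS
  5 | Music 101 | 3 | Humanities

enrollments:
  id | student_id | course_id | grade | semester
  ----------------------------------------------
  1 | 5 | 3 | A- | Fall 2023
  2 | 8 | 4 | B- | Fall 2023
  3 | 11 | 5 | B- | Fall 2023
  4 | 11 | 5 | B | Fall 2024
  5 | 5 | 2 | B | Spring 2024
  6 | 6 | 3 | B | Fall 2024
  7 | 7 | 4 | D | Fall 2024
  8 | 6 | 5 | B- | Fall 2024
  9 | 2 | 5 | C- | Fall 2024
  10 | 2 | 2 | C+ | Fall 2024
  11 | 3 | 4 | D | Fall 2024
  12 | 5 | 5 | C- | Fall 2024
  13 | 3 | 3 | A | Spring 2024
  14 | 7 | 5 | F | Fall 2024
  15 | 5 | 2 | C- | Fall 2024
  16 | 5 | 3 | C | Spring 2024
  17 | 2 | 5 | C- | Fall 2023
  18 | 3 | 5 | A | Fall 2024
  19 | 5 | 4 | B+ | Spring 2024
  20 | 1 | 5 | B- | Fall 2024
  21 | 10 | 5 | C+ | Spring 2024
SELECT id, student_id FROM enrollments WHERE student_id IN (SELECT id FROM students WHERE gpa < 3.15)

Execution result:
id | student_id
2 | 8
3 | 11
4 | 11
6 | 6
7 | 7
8 | 6
9 | 2
10 | 2
11 | 3
13 | 3
14 | 7
17 | 2
18 | 3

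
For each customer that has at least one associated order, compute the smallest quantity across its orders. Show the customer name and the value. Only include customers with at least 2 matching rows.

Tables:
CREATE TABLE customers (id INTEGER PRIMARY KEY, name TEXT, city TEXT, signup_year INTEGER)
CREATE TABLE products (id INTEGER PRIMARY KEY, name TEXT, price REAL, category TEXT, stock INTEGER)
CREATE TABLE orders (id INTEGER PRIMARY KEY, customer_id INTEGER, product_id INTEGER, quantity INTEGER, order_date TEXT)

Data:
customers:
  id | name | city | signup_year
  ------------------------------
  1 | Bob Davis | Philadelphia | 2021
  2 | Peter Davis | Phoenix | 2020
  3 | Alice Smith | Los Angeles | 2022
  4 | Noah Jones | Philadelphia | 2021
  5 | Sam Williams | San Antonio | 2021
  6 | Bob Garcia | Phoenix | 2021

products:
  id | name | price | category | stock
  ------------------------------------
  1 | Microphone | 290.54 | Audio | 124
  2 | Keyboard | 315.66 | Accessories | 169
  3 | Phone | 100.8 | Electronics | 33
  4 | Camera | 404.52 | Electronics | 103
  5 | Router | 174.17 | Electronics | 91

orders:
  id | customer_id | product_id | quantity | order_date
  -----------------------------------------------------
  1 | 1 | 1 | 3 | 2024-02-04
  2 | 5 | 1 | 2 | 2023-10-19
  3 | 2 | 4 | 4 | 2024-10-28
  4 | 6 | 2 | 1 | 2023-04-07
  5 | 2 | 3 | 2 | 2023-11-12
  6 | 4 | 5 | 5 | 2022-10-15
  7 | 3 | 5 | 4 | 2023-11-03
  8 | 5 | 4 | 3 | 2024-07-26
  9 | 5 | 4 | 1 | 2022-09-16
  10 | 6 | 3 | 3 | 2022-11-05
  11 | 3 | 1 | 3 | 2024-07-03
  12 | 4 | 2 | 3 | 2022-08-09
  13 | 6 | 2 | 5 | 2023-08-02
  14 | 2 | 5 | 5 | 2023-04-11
SELECT p.name, MIN(c.quantity) AS min_quantity FROM orders c JOIN customers p ON c.customer_id = p.id GROUP BY p.id, p.name HAVING COUNT(*) >= 2

Execution result:
name | min_quantity
Peter Davis | 2
Alice Smith | 3
Noah Jones | 3
Sam Williams | 1
Bob Garcia | 1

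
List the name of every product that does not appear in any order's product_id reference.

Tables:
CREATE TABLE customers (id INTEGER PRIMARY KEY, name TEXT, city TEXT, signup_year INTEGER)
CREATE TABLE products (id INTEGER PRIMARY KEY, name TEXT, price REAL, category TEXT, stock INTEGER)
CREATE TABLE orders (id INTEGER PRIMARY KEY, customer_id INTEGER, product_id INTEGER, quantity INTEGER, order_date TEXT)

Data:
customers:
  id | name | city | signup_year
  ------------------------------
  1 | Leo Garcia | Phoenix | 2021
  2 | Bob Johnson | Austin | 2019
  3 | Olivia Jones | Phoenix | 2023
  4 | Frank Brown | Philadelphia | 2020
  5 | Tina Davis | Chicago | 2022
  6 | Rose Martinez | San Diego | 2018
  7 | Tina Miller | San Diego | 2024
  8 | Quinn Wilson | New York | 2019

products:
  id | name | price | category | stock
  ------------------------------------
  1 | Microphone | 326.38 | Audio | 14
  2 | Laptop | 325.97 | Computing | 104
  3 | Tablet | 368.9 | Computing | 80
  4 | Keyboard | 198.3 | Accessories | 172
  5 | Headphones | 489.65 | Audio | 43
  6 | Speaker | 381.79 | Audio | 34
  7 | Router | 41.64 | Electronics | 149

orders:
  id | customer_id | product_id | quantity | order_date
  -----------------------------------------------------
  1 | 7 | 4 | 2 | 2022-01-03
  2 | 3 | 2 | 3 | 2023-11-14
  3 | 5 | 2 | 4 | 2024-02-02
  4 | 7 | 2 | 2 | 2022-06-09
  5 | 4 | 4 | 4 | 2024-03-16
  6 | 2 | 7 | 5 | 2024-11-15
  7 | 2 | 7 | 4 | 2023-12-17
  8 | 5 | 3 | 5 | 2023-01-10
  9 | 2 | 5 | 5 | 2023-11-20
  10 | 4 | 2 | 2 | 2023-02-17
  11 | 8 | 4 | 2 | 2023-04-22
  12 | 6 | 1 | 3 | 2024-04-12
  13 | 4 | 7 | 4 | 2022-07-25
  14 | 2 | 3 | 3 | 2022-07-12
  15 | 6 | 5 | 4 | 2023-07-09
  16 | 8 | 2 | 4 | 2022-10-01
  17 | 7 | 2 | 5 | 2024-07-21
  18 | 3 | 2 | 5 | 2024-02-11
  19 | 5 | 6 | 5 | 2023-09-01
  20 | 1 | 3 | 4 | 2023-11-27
SELECT p.name FROM products p LEFT JOIN orders c ON c.product_id = p.id WHERE c.id IS NULL

Execution result:
(no rows)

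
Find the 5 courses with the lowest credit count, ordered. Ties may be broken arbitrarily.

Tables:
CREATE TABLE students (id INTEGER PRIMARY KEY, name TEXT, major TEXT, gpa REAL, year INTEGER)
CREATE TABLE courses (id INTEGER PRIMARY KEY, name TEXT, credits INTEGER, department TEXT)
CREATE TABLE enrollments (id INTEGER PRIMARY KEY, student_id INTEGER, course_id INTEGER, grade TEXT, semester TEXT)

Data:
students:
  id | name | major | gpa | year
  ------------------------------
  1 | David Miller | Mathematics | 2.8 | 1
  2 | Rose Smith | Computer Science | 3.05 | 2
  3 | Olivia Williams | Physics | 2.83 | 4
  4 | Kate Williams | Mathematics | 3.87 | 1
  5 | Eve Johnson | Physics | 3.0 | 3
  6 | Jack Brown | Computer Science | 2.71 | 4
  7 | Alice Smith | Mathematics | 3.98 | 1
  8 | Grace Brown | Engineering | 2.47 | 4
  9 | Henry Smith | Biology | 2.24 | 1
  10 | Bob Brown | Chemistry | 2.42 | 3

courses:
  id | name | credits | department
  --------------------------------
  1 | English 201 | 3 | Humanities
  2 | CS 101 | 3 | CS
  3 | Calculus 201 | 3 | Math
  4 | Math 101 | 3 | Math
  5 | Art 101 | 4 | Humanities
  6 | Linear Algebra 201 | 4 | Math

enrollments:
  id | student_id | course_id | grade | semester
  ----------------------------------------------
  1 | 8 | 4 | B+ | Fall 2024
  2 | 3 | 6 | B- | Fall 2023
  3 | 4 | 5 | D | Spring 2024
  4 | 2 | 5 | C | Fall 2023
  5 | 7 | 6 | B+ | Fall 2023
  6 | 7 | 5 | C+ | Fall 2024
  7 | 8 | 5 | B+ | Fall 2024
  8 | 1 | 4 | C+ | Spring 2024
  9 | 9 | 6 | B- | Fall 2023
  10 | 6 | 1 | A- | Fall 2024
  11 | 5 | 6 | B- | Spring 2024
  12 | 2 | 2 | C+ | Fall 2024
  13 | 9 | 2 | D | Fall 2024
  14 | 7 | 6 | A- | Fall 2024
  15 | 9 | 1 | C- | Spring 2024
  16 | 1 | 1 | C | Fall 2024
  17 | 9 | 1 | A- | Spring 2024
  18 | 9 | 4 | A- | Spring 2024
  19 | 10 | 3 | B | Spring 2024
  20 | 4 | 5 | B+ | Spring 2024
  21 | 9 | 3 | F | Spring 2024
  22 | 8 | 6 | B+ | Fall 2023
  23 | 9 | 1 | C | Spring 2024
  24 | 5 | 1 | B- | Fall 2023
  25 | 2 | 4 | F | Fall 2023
SELECT name, credits FROM courses ORDER BY credits ASC LIMIT 5

Execution result:
name | credits
English 201 | 3
CS 101 | 3
Calculus 201 | 3
Math 101 | 3
Art 101 | 4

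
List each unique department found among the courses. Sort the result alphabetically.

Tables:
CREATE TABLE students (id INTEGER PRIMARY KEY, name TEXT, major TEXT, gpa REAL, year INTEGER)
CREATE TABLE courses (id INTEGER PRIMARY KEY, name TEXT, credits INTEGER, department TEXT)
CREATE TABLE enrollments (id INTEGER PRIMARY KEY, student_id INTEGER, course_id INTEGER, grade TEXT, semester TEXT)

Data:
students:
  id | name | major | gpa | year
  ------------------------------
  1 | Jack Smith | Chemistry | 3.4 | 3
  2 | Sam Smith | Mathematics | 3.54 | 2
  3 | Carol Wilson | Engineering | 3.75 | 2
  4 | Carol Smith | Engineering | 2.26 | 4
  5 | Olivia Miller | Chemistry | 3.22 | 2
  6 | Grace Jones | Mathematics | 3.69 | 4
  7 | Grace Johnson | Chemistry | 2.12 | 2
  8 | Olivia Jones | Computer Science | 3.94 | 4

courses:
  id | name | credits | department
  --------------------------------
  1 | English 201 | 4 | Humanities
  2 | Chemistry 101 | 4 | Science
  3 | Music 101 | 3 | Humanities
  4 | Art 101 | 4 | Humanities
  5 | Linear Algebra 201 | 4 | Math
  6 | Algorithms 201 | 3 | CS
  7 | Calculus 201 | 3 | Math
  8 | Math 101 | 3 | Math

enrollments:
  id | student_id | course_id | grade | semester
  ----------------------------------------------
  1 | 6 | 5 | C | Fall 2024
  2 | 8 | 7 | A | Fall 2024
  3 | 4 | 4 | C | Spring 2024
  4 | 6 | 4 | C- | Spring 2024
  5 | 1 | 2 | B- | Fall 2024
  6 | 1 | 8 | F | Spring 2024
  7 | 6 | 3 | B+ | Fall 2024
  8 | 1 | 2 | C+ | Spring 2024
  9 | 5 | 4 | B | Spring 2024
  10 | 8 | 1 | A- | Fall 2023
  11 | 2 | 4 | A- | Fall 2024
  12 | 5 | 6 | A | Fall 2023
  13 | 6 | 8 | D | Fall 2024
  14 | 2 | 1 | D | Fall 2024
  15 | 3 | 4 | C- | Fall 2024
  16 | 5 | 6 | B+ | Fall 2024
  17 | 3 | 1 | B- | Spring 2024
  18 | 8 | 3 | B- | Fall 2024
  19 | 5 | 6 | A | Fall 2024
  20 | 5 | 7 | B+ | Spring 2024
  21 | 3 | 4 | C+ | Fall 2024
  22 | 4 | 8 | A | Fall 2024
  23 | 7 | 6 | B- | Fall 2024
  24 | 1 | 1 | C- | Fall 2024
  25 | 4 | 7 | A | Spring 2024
SELECT DISTINCT department FROM courses ORDER BY department

Execution result:
department
CS
Humanities
Math
Science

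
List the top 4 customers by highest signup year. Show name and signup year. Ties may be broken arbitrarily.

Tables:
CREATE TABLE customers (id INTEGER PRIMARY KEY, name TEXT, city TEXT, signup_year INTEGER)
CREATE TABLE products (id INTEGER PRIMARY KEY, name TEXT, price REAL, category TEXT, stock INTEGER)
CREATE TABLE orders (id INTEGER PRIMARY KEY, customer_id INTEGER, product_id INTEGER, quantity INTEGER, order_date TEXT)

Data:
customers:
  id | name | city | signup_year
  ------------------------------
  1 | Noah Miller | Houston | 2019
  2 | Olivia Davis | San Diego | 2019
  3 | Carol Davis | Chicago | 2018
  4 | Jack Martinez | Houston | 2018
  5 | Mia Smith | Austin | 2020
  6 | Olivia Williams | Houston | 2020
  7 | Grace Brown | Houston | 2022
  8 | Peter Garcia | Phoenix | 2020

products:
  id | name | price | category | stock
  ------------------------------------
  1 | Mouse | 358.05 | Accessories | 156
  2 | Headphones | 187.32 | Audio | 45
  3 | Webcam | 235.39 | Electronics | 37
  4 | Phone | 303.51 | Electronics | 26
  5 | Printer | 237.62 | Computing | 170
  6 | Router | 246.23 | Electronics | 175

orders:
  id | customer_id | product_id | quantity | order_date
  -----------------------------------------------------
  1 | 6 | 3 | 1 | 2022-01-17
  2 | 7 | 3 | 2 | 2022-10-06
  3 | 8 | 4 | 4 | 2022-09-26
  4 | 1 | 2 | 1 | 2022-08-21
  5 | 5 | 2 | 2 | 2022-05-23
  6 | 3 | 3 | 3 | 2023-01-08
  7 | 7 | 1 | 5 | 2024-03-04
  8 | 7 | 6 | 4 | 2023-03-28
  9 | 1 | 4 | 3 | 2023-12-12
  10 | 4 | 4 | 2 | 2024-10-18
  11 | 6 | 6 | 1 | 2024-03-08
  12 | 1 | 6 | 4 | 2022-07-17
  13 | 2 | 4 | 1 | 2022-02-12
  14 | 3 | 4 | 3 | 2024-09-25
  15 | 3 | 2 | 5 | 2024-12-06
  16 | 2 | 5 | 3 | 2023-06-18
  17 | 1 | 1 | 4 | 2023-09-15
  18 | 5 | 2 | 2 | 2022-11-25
SELECT name, signup_year FROM customers ORDER BY signup_year DESC LIMIT 4

Execution result:
name | signup_year
Grace Brown | 2022
Mia Smith | 2020
Olivia Williams | 2020
Peter Garcia | 2020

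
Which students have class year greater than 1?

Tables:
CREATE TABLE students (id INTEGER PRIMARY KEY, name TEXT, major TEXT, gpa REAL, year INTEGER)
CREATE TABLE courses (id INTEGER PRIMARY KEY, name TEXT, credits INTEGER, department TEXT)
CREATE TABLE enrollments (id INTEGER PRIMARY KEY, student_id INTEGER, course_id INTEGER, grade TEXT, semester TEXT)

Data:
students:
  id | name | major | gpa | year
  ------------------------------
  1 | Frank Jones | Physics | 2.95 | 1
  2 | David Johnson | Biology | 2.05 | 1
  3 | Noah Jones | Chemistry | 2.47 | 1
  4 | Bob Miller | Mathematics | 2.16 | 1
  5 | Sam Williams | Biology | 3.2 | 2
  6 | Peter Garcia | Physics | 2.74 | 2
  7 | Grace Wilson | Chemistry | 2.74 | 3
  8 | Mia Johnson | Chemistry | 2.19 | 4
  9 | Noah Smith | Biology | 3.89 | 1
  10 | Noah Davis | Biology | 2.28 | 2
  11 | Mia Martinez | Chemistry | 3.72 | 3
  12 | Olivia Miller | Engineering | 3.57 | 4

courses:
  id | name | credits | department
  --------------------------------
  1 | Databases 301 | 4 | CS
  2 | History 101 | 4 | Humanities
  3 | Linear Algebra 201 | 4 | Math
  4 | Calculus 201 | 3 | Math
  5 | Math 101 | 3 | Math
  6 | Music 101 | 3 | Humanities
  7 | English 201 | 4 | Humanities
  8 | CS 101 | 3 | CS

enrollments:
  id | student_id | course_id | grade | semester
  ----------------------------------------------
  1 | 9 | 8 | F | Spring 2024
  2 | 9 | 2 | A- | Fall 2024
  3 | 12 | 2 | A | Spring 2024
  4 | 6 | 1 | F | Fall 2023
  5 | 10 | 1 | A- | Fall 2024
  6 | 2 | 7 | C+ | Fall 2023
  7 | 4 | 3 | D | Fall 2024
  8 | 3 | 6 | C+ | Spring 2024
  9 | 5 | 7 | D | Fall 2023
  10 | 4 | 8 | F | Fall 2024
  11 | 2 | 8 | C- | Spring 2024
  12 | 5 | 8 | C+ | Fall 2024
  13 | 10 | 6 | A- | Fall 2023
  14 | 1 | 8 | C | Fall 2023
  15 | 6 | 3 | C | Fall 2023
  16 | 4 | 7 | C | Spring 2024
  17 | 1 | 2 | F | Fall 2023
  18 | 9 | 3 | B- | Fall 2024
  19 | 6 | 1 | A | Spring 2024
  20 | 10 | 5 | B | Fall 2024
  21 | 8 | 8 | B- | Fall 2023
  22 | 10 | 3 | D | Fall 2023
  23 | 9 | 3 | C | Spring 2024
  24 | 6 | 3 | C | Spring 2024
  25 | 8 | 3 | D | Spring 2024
SELECT name, year FROM students WHERE year > 1

Execution result:
name | year
Sam Williams | 2
Peter Garcia | 2
Grace Wilson | 3
Mia Johnson | 4
Noah Davis | 2
Mia Martinez | 3
Olivia Miller | 4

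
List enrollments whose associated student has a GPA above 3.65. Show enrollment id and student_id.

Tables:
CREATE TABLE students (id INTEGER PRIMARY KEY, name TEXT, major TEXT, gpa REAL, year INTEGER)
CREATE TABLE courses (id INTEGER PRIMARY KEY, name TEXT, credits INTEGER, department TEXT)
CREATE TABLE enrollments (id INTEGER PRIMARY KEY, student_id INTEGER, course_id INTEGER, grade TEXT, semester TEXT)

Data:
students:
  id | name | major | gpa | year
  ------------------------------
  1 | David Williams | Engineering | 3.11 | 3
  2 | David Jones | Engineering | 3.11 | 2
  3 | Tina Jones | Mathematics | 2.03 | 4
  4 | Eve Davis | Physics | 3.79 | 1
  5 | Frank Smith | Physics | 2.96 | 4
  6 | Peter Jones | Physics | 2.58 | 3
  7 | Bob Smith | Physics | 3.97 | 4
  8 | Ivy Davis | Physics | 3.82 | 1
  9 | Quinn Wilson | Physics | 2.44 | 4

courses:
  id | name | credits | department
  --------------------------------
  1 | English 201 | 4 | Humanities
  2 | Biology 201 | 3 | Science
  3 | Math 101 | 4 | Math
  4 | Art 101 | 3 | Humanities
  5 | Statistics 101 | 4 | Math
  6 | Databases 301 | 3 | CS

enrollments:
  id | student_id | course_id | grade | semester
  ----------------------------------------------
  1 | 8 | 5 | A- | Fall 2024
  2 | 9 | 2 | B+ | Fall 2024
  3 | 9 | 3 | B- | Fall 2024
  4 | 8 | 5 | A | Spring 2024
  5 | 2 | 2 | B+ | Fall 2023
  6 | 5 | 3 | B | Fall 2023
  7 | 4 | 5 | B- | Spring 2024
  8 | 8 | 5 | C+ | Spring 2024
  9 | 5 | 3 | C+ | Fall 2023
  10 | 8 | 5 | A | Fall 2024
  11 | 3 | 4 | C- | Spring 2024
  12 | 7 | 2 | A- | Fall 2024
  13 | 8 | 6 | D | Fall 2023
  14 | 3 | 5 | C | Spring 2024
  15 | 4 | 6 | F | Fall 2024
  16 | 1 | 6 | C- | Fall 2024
SELECT id, student_id FROM enrollments WHERE student_id IN (SELECT id FROM students WHERE gpa > 3.65)

Execution result:
id | student_id
1 | 8
4 | 8
7 | 4
8 | 8
10 | 8
12 | 7
13 | 8
15 | 4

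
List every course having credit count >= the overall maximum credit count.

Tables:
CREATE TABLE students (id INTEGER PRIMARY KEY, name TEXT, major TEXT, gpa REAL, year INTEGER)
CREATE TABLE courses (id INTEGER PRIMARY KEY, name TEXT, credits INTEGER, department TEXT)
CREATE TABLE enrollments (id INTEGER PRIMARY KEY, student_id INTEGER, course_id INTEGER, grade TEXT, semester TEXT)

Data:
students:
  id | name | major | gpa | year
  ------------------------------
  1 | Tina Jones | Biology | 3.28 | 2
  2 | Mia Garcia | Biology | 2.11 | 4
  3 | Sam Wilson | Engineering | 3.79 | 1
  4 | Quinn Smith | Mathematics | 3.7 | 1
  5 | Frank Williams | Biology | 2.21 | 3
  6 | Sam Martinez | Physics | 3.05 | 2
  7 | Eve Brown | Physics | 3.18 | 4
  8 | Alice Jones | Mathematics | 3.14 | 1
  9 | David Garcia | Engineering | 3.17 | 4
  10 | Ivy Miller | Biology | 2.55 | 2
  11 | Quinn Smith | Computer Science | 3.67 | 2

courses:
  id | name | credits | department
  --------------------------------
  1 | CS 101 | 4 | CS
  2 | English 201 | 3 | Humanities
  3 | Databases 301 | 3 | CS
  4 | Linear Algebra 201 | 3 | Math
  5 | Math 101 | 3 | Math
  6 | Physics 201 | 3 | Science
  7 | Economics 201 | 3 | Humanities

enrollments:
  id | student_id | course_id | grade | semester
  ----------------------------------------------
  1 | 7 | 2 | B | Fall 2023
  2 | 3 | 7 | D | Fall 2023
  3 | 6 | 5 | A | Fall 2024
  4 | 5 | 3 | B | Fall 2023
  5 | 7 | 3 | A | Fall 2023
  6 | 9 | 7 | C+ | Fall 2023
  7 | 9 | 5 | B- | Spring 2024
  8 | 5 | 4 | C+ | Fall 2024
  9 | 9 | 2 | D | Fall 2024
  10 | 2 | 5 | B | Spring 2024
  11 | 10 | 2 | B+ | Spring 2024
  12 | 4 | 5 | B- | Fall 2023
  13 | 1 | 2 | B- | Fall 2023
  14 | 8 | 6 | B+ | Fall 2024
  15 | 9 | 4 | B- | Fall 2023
SELECT name, credits FROM courses WHERE credits >= (SELECT MAX(credits) FROM courses)

Execution result:
name | credits
CS 101 | 4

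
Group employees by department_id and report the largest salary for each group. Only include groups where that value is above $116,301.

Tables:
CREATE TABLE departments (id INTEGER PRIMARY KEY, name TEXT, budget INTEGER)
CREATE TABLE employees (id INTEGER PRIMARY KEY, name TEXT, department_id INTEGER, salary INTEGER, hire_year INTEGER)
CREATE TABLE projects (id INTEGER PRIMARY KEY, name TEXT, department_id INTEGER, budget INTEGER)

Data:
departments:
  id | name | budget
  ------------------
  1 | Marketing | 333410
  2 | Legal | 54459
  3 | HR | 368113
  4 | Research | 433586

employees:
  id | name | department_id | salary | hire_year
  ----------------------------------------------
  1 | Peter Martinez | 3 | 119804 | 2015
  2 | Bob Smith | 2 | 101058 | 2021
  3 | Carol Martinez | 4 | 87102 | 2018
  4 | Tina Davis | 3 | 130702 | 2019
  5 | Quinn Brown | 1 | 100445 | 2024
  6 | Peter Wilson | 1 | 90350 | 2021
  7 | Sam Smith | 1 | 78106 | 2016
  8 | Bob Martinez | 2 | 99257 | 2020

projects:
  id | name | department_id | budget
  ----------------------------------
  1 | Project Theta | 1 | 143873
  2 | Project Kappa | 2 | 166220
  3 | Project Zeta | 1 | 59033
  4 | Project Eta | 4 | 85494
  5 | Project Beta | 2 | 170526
SELECT department_id, MAX(salary) AS max_salary FROM employees GROUP BY department_id HAVING MAX(salary) > 116301

Execution result:
department_id | max_salary
3 | 130702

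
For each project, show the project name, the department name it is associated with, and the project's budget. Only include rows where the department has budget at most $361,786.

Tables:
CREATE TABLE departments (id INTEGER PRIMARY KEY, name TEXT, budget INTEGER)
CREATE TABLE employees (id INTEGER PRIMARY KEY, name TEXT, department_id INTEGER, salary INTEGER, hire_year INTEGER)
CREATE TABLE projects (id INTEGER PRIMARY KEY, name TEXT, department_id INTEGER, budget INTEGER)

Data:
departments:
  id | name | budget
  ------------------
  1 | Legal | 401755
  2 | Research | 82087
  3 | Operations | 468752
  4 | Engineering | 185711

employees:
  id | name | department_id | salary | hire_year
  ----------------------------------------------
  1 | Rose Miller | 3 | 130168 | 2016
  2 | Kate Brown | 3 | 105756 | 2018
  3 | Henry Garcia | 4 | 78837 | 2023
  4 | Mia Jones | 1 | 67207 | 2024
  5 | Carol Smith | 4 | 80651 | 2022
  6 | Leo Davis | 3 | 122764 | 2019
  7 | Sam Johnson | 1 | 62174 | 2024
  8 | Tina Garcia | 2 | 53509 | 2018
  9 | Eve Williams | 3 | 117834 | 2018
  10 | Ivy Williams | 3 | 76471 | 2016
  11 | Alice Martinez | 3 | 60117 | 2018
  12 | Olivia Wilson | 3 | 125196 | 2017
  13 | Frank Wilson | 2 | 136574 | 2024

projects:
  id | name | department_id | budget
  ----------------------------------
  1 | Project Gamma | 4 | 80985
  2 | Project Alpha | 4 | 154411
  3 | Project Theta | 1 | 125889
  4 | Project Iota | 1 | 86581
SELECT c.name, p.name AS department, c.budget FROM projects c JOIN departments p ON c.department_id = p.id WHERE p.budget <= 361786

Execution result:
name | department | budget
Project Gamma | Engineering | 80985
Project Alpha | Engineering | 154411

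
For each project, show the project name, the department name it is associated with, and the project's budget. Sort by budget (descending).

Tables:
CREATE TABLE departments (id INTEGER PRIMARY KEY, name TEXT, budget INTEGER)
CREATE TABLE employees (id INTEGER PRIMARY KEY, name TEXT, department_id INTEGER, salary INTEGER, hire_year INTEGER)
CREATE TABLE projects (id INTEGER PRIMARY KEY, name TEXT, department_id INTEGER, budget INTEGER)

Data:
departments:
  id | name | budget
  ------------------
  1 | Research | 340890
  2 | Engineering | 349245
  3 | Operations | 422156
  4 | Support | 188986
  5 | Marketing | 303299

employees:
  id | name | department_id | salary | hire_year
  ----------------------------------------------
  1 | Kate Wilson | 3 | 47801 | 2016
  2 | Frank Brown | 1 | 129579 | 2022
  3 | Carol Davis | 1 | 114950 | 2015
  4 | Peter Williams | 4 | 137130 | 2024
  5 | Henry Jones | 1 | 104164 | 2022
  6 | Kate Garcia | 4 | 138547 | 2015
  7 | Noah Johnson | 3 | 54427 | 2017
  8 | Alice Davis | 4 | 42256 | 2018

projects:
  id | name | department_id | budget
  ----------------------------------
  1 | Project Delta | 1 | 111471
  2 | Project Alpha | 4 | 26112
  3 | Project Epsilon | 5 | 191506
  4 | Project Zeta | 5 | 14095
SELECT c.name, p.name AS department, c.budget FROM projects c JOIN departments p ON c.department_id = p.id ORDER BY c.budget DESC

Execution result:
name | department | budget
Project Epsilon | Marketing | 191506
Project Delta | Research | 111471
Project Alpha | Support | 26112
Project Zeta | Marketing | 14095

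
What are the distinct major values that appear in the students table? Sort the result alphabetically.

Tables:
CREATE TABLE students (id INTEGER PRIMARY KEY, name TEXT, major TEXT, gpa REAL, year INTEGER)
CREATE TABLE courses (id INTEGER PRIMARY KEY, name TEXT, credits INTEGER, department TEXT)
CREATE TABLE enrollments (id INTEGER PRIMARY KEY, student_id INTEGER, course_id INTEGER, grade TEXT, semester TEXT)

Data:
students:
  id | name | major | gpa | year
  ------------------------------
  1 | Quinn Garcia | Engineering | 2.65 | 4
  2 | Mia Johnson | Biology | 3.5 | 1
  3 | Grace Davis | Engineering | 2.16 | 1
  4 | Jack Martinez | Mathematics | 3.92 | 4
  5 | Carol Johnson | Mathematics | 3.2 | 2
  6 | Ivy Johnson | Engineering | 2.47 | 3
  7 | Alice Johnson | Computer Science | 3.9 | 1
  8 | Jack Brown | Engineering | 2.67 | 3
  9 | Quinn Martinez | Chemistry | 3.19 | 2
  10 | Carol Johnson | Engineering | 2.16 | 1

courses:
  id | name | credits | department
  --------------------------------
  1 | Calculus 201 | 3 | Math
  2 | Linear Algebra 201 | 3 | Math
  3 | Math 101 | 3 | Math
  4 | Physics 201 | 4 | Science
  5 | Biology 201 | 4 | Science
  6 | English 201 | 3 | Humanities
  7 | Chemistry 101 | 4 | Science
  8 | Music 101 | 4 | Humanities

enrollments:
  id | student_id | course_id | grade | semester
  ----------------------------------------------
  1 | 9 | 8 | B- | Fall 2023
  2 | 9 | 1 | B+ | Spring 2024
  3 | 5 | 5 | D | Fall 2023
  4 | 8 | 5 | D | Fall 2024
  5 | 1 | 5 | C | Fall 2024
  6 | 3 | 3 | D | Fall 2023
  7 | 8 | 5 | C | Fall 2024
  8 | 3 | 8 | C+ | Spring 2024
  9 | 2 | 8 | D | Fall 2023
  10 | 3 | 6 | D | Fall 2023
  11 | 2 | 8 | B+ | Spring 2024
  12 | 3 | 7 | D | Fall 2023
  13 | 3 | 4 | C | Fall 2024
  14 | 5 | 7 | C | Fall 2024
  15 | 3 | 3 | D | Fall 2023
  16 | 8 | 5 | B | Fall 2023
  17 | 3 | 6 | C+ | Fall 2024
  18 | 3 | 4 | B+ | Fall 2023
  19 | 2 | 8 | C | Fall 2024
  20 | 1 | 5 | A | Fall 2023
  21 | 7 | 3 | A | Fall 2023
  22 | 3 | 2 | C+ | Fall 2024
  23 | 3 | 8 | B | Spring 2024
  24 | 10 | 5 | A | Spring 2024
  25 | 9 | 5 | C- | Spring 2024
SELECT DISTINCT major FROM students ORDER BY major

Execution result:
major
Biology
Chemistry
Computer Science
Engineering
Mathematics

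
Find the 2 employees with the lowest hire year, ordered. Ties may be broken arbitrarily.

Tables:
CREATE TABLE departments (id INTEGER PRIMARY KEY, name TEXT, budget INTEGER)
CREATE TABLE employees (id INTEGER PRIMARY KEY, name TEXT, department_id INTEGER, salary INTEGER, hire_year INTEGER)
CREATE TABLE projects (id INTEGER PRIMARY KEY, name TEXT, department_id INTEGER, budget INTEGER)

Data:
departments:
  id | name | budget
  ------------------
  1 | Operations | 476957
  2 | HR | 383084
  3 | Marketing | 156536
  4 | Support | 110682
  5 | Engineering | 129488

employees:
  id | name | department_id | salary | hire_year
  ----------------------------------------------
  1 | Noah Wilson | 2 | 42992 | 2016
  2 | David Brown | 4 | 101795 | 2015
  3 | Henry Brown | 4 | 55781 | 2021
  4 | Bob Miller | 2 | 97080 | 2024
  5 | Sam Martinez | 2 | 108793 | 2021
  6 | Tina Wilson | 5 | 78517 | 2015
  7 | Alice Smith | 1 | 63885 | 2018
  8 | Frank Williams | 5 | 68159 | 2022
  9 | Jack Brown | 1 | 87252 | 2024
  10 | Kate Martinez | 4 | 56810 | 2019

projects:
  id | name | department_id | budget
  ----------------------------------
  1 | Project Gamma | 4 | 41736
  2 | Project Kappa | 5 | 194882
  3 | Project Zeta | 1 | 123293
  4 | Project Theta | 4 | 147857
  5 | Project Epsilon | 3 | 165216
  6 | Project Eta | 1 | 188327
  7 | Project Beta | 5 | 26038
SELECT name, hire_year FROM employees ORDER BY hire_year ASC LIMIT 2

Execution result:
name | hire_year
David Brown | 2015
Tina Wilson | 2015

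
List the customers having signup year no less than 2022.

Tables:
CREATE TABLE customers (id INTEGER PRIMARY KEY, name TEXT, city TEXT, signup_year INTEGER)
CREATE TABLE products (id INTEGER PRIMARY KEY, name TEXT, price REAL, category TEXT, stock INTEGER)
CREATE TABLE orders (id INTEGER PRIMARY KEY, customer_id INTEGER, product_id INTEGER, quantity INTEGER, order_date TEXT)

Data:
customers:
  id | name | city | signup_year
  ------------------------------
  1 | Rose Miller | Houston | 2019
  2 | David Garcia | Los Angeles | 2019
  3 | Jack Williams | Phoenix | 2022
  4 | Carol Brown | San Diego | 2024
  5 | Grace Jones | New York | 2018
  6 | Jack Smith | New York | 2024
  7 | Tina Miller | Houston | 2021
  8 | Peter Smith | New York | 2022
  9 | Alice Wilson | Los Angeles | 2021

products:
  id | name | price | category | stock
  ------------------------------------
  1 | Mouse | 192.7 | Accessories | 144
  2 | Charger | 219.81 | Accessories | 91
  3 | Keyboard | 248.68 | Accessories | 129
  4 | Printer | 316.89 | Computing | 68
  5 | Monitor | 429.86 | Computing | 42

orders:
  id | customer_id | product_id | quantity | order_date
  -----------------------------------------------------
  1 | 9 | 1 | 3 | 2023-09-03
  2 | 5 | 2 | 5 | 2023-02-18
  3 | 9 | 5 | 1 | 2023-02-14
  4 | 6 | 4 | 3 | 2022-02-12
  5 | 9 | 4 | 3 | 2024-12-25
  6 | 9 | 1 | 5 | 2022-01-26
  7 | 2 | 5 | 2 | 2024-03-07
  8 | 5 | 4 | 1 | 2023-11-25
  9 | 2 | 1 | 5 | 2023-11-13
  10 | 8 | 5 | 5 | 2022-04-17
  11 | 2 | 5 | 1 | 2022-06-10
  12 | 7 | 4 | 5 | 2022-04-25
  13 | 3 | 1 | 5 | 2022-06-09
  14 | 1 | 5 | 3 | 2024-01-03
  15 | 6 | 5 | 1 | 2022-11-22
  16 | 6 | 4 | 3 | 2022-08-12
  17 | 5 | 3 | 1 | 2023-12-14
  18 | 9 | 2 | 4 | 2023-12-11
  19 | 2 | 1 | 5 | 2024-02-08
SELECT name, signup_year FROM customers WHERE signup_year >= 2022

Execution result:
name | signup_year
Jack Williams | 2022
Carol Brown | 2024
Jack Smith | 2024
Peter Smith | 2022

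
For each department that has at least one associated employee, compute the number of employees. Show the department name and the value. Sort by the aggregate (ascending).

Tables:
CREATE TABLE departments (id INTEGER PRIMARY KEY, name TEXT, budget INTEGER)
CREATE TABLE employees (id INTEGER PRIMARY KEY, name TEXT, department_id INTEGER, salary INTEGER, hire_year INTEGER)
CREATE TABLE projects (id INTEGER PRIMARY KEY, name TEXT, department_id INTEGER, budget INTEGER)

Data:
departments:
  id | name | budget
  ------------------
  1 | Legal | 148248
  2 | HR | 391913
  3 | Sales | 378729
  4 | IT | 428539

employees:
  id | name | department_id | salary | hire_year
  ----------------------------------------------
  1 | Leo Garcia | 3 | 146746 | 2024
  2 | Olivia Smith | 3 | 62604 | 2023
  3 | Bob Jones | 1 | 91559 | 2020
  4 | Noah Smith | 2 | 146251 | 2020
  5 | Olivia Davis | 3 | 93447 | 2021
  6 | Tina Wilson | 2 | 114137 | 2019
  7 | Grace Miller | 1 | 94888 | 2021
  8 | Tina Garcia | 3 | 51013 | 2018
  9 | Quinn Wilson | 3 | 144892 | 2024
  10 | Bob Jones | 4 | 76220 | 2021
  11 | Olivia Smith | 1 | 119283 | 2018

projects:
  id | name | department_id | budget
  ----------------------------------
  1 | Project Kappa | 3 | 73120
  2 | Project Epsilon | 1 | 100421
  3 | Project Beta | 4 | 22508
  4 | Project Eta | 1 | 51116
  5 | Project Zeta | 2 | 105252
SELECT p.name, COUNT(*) AS n FROM employees c JOIN departments p ON c.department_id = p.id GROUP BY p.id, p.name ORDER BY n ASC

Execution result:
name | n
IT | 1
HR | 2
Legal | 3
Sales | 5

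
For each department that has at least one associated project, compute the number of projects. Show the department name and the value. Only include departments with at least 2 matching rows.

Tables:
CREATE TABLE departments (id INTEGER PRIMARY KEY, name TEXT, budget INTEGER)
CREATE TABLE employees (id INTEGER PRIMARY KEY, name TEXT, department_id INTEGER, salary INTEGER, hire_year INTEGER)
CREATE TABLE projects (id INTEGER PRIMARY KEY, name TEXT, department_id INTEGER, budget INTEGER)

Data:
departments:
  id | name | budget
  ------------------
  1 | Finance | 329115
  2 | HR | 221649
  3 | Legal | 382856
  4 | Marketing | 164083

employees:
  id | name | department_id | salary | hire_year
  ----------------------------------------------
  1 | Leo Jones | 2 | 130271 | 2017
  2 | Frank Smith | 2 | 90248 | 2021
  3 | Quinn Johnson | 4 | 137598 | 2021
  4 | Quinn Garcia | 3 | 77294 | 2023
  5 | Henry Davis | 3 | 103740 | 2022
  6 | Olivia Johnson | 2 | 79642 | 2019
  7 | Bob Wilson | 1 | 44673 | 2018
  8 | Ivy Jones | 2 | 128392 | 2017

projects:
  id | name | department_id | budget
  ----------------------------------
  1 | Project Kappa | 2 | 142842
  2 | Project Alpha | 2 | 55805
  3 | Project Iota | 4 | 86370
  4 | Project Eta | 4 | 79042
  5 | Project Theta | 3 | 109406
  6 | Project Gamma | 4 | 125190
SELECT p.name, COUNT(*) AS n FROM projects c JOIN departments p ON c.department_id = p.id GROUP BY p.id, p.name HAVING COUNT(*) >= 2

Execution result:
name | n
HR | 2
Marketing | 3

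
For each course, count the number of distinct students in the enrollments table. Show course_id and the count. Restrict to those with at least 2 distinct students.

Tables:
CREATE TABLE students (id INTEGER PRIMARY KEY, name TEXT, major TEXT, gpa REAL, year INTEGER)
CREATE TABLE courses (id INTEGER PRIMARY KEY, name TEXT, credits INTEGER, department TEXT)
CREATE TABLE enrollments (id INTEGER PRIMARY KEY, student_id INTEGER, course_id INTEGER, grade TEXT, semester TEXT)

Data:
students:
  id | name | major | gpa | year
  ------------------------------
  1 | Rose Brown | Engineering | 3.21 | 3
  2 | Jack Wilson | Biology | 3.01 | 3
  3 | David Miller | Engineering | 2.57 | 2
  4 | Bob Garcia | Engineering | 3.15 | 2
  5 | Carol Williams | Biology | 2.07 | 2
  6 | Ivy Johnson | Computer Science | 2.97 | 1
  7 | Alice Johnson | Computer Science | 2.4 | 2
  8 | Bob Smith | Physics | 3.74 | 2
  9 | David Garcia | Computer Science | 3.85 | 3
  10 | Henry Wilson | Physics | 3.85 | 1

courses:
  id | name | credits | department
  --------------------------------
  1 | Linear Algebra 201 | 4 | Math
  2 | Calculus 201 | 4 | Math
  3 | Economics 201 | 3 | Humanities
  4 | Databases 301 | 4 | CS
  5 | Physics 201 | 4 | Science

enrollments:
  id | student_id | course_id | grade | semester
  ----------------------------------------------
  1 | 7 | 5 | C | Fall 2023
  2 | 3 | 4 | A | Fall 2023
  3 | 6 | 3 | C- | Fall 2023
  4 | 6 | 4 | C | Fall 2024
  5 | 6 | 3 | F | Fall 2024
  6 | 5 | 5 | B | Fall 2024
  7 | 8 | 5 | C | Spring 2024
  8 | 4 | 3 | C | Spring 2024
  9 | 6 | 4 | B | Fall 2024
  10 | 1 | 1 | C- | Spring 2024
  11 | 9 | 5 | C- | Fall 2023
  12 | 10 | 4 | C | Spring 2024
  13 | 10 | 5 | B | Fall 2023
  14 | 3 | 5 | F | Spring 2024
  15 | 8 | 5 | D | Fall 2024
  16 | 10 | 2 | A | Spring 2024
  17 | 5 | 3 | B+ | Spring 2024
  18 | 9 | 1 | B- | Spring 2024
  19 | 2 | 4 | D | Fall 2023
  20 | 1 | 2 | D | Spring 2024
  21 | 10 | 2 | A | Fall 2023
SELECT course_id, COUNT(DISTINCT student_id) AS distinct_student_count FROM enrollments GROUP BY course_id HAVING COUNT(DISTINCT student_id) >= 2

Execution result:
course_id | distinct_student_count
1 | 2
2 | 2
3 | 3
4 | 4
5 | 6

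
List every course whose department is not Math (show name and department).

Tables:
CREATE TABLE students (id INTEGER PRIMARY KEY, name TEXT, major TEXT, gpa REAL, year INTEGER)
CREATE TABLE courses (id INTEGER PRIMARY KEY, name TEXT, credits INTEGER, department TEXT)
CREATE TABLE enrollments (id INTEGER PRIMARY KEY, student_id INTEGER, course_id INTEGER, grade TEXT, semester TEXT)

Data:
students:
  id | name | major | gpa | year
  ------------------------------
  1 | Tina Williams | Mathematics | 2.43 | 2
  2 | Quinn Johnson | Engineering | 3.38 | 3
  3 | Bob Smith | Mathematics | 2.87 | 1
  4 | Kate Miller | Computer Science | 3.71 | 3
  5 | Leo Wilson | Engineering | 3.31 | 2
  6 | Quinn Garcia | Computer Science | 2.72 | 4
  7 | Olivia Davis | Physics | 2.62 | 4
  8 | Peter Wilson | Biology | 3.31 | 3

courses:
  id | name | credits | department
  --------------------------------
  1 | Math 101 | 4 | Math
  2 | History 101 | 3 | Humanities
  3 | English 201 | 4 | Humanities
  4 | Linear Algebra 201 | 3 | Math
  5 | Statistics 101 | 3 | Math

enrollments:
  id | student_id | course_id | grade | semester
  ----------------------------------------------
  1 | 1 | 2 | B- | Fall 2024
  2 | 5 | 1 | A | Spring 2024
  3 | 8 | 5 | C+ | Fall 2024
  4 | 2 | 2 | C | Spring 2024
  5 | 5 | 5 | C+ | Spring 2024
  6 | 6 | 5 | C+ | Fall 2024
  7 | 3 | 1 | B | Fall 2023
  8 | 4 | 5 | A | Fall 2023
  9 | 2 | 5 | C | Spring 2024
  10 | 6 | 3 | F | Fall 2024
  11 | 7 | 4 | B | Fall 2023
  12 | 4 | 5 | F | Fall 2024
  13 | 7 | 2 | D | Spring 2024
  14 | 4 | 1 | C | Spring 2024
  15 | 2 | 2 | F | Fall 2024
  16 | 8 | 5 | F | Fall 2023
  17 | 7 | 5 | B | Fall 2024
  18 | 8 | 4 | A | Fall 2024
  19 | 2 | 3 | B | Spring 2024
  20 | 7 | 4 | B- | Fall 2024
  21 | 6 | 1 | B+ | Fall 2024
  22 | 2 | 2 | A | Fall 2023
SELECT name, department FROM courses WHERE department <> 'Math'

Execution result:
name | department
History 101 | Humanities
English 201 | Humanities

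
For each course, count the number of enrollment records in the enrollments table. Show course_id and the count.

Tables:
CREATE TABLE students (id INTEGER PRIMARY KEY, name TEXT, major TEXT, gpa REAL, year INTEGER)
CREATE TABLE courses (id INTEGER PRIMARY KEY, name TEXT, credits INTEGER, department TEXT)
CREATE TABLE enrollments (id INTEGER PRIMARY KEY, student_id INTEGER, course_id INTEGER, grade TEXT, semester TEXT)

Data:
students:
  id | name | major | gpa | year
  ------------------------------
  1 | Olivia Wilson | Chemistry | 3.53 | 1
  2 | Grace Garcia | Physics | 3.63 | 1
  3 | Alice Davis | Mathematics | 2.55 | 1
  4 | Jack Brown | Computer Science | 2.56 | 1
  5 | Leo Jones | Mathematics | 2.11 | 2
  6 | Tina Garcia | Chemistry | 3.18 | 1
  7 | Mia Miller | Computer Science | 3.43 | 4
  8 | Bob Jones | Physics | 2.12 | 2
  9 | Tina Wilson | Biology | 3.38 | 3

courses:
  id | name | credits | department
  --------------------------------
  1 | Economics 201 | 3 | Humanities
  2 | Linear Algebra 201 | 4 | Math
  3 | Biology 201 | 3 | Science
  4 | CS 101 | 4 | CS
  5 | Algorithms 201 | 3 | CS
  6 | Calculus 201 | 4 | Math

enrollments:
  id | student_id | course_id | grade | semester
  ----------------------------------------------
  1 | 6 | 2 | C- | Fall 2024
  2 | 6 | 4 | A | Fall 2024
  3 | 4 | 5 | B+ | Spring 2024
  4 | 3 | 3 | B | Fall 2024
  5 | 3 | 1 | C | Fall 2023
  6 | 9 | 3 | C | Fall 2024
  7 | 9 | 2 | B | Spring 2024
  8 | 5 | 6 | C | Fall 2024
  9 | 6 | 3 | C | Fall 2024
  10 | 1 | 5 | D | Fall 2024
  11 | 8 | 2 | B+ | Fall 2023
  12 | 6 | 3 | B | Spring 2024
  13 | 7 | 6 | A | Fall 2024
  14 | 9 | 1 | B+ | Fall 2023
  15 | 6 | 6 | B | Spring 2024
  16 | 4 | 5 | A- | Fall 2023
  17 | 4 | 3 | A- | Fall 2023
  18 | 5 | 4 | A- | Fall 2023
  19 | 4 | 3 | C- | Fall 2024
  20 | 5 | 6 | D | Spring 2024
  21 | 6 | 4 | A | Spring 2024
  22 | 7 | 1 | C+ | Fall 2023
SELECT course_id, COUNT(*) AS enrollment_count FROM enrollments GROUP BY course_id

Execution result:
course_id | enrollment_count
1 | 3
2 | 3
3 | 6
4 | 3
5 | 3
6 | 4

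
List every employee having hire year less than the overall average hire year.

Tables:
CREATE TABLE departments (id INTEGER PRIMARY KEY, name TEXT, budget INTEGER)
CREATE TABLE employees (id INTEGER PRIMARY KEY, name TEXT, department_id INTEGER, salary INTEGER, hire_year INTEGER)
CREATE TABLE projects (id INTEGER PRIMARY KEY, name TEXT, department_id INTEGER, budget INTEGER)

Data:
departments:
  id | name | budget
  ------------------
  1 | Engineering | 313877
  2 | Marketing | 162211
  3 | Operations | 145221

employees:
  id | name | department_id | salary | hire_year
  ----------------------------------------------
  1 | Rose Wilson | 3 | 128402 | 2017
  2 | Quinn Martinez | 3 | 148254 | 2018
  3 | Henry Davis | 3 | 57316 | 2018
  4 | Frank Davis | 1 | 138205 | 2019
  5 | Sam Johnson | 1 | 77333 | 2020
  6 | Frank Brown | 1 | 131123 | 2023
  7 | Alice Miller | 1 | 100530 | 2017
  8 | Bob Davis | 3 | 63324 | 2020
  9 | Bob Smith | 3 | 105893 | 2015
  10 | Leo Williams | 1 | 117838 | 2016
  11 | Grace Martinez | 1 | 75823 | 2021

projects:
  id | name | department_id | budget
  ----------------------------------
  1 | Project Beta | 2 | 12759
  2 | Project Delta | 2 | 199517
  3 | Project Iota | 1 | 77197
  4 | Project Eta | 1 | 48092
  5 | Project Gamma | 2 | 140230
SELECT name, hire_year FROM employees WHERE hire_year < (SELECT AVG(hire_year) FROM employees)

Execution result:
name | hire_year
Rose Wilson | 2017
Quinn Martinez | 2018
Henry Davis | 2018
Alice Miller | 2017
Bob Smith | 2015
Leo Williams | 2016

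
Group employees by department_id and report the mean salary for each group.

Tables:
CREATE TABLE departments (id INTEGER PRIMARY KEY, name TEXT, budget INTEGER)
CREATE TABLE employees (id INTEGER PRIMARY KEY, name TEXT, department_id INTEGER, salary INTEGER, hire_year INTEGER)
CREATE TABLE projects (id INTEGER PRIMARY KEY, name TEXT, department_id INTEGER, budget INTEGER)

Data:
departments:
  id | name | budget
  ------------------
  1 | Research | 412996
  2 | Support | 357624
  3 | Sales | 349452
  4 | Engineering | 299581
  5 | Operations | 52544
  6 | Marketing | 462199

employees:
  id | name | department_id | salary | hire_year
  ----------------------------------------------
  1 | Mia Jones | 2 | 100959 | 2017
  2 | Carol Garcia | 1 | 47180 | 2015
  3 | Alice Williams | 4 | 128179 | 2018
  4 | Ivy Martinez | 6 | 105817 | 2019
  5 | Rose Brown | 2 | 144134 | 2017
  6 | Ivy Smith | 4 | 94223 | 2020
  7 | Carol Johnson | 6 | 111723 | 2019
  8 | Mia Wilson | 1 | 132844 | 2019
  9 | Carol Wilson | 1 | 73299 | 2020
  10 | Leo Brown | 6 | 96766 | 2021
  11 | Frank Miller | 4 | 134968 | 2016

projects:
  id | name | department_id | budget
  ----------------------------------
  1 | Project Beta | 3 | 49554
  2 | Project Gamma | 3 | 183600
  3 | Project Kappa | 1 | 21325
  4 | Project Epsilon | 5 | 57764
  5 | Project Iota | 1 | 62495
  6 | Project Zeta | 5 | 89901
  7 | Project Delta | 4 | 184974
SELECT department_id, AVG(salary) AS avg_salary FROM employees GROUP BY department_id

Execution result:
department_id | avg_salary
1 | 84441.00
2 | 122546.50
4 | 119123.33
6 | 104768.67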